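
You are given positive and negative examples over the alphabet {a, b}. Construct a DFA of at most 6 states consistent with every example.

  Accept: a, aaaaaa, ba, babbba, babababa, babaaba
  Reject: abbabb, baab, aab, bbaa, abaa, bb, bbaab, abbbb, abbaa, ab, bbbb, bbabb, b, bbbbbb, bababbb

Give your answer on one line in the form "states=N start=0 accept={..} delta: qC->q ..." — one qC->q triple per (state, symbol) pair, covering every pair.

states=3 start=0 accept={0,2} delta: 0a->0 0b->1 1a->2 1b->1 2a->1 2b->0

Grow the machine one transition at a time. Run the examples from 0; the earliest place one falls off (shortest prefix, ties alphabetical) gets sent to the lowest-numbered state that keeps every Accept/Reject pair distinguishable — a pair clashes when both reach the same state with identical unread suffix — and to a fresh state only if none does.
a: 0a undefined. 0a->0: ok.
b: 0b undefined. 0b->0: no, a/abbabb meet in 0. Open state 1: 0b->1.
ba: 1a undefined. 1a->0: no, a/abaa meet in 0. 1a->1: no, ba/aab meet in 1. Open state 2: 1a->2.
bb: 1b undefined. 1b->0: no, a/abbabb meet in 0. 1b->1: ok.
baa: 2a undefined. 2a->0: no, a/bbaa meet in 0. 2a->1: ok.
bab: 2b undefined. 2b->0: ok.
All examples now run through 3 states with every (state, symbol) defined. Accept strings end in {0,2}, Reject strings end in {1}; accept={0,2}.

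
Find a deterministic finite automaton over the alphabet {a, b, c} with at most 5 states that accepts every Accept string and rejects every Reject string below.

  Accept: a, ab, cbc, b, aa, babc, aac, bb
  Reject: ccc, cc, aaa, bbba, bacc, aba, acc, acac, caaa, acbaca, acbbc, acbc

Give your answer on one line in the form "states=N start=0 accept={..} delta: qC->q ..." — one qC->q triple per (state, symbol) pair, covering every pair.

states=5 start=0 accept={1,2,3} delta: 0a->1 0b->1 0c->0 1a->2 1b->2 1c->3 2a->0 2b->2 2c->3 3a->0 3b->4 3c->0 4a->1 4b->0 4c->0

State merging on the prefix tree: take the shortest (then alphabetical) example prefix whose next move is undefined and point that move at state 0, else 1, else 2, ...; a target is out if some Accept/Reject pair would then sit in one state with the same input left (inseparable). If every existing state is out, open a new one.
a: 0a undefined. 0a->0: no, a/aaa meet in 0. Open state 1: 0a->1.
b: 0b undefined. 0b->0: no, a/bbba meet in 1. 0b->1: ok.
c: 0c undefined. 0c->0: ok.
aa: 1a undefined. 1a->0: no, a/aaa meet in 1. 1a->1: no, a/aaa meet in 1. Open state 2: 1a->2.
ab: 1b undefined. 1b->0: no, a/aba meet in 1. 1b->1: no, aa/bbba meet in 2. 1b->2: ok.
ac: 1c undefined. 1c->0: no, cbc/ccc meet in 0. 1c->1: no, a/acc meet in 1. 1c->2: no, babc/acbc meet in 2 with "bc" left. Open state 3: 1c->3.
aaa: 2a undefined. 2a->0: ok.
aac: 2c undefined. 2c->0: no, aac/ccc meet in 0. 2c->1: no, cbc/bacc meet in 3. 2c->2: no, ab/bacc meet in 2. 2c->3: ok.
aca: 3a undefined. 3a->0: ok.
acb: 3b undefined. 3b->0: no, cbc/acbbc meet in 3. 3b->1: no, cbc/acbbc meet in 3. 3b->2: no, a/acbaca meet in 1. 3b->3: no, a/acbaca meet in 1. Open state 4: 3b->4.
acc: 3c undefined. 3c->0: ok.
bab: 2b undefined. 2b->0: no, a/bbba meet in 1. 2b->1: no, ab/bbba meet in 2. 2b->2: ok.
acba: 4a undefined. 4a->0: no, a/acbaca meet in 1. 4a->1: ok.
acbb: 4b undefined. 4b->0: ok.
acbc: 4c undefined. 4c->0: ok.
All examples now run through 5 states with every (state, symbol) defined. Accept strings end in {1,2,3}, Reject strings end in {0}; accept={1,2,3}.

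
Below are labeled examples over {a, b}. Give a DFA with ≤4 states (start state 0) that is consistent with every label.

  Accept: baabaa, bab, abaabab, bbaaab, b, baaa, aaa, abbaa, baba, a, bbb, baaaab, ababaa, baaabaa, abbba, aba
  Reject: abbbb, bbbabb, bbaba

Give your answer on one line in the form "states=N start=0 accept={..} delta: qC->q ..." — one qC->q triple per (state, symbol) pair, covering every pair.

states=4 start=0 accept={0,1} delta: 0a->0 0b->1 1a->0 1b->2 2a->3 2b->1 3a->0 3b->2

Fold the examples into a partial DFA from state 0: repeatedly fix the first undefined (state, symbol) met by the shortest-then-alphabetical prefix, trying targets in increasing order and rejecting any under which an Accept and a Reject string meet in one state with the same remainder; add a state when all current targets are rejected. Accepting states are where Accept strings end.
a: 0a undefined. 0a->0: ok.
b: 0b undefined. 0b->0: no, baabaa/abbbb meet in 0. Open state 1: 0b->1.
ba: 1a undefined. 1a->0: ok.
bb: 1b undefined. 1b->0: no, baabaa/abbbb meet in 0. 1b->1: no, baabaa/bbaba meet in 0. Open state 2: 1b->2.
bba: 2a undefined. 2a->0: no, baabaa/bbaba meet in 0. 2a->1: no, bab/bbaba meet in 1. 2a->2: no, abbba/bbaba meet in 2 with "ba" left. Open state 3: 2a->3.
bbb: 2b undefined. 2b->0: no, bab/abbbb meet in 1. 2b->1: ok.
bbaa: 3a undefined. 3a->0: ok.
bbab: 3b undefined. 3b->0: no, baabaa/bbaba meet in 0. 3b->1: no, baabaa/bbaba meet in 0. 3b->2: ok.
All examples now run through 4 states with every (state, symbol) defined. Accept strings end in {0,1}, Reject strings end in {2,3}; accept={0,1}.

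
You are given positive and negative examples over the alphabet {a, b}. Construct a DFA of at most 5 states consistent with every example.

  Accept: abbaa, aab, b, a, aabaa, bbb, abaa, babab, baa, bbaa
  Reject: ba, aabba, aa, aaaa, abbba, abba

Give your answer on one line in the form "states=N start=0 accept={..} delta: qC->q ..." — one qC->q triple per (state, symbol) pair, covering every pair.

State merging on the prefix tree: take the shortest (then alphabetical) example prefix whose next move is undefined and point that move at state 0, else 1, else 2, ...; a target is out if some Accept/Reject pair would then sit in one state with the same input left (inseparable). If every existing state is out, open a new one.
a: 0a undefined. 0a->0: no, a/aa meet in 0. Open state 1: 0a->1.
b: 0b undefined. 0b->0: no, a/ba meet in 1. 0b->1: ok.
aa: 1a undefined. 1a->0: ok.
ab: 1b undefined. 1b->0: no, abbaa/aabba meet in 1. 1b->1: ok.
All examples now run through 2 states with every (state, symbol) defined. Accept strings end in {1}, Reject strings end in {0}; accept={1}.

states=2 start=0 accept={1} delta: 0a->1 0b->1 1a->0 1b->1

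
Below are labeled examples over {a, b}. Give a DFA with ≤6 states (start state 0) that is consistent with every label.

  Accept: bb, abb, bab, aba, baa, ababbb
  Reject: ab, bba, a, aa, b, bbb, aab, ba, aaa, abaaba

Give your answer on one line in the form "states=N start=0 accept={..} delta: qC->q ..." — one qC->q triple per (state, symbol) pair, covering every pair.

states=5 start=0 accept={4} delta: 0a->1 0b->2 1a->0 1b->3 2a->3 2b->4 3a->4 3b->4 4a->0 4b->0

Grow the machine one transition at a time. Run the examples from 0; the earliest place one falls off (shortest prefix, ties alphabetical) gets sent to the lowest-numbered state that keeps every Accept/Reject pair distinguishable — a pair clashes when both reach the same state with identical unread suffix — and to a fresh state only if none does.
a: 0a undefined. 0a->0: no, aba/ba meet in 0 with "ba" left. Open state 1: 0a->1.
b: 0b undefined. 0b->0: no, bb/b meet in 0. 0b->1: no, bb/ab meet in 1 with "b" left. Open state 2: 0b->2.
aa: 1a undefined. 1a->0: ok.
ab: 1b undefined. 1b->0: no, abb/b meet in 2. 1b->1: no, abb/ab meet in 1. 1b->2: no, aba/ba meet in 2 with "a" left. Open state 3: 1b->3.
ba: 2a undefined. 2a->0: no, bab/b meet in 2. 2a->1: no, bab/ab meet in 3. 2a->2: no, baa/b meet in 2. 2a->3: ok.
bb: 2b undefined. 2b->0: no, bb/aa meet in 0. 2b->1: no, bb/a meet in 1. 2b->2: no, bb/b meet in 2. 2b->3: no, bb/ab meet in 3. Open state 4: 2b->4.
aba: 3a undefined. 3a->0: no, aba/aa meet in 0. 3a->1: no, aba/a meet in 1. 3a->2: no, aba/b meet in 2. 3a->3: no, aba/ab meet in 3. 3a->4: ok.
abb: 3b undefined. 3b->0: no, abb/aa meet in 0. 3b->1: no, abb/a meet in 1. 3b->2: no, abb/b meet in 2. 3b->3: no, abb/ab meet in 3. 3b->4: ok.
bba: 4a undefined. 4a->0: ok.
bbb: 4b undefined. 4b->0: ok.
All examples now run through 5 states with every (state, symbol) defined. Accept strings end in {4}, Reject strings end in {0,1,2,3}; accept={4}.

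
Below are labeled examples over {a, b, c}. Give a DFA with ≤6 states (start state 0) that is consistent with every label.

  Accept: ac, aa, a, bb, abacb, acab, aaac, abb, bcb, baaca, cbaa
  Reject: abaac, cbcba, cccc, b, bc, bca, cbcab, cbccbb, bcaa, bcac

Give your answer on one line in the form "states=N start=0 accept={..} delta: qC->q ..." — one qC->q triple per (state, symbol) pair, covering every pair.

states=6 start=0 accept={0,2,4} delta: 0a->0 0b->1 0c->2 1a->2 1b->0 1c->3 2a->4 2b->1 2c->1 3a->5 3b->4 3c->1 4a->1 4b->0 4c->1 5a->1 5b->1 5c->1

Grow the machine one transition at a time. Run the examples from 0; the earliest place one falls off (shortest prefix, ties alphabetical) gets sent to the lowest-numbered state that keeps every Accept/Reject pair distinguishable — a pair clashes when both reach the same state with identical unread suffix — and to a fresh state only if none does.
a: 0a undefined. 0a->0: ok.
b: 0b undefined. 0b->0: no, ac/abaac meet in 0 with "c" left. Open state 1: 0b->1.
c: 0c undefined. 0c->0: no, ac/cccc meet in 0. 0c->1: no, ac/b meet in 1. Open state 2: 0c->2.
ba: 1a undefined. 1a->0: no, ac/abaac meet in 2. 1a->1: no, baaca/bca meet in 1 with "ca" left. 1a->2: ok.
bb: 1b undefined. 1b->0: ok.
bc: 1c undefined. 1c->0: no, ac/bcac meet in 2. 1c->1: no, ac/bca meet in 2. 1c->2: no, ac/bc meet in 2. Open state 3: 1c->3.
cb: 2b undefined. 2b->0: no, aa/cbcba meet in 0. 2b->1: ok.
cc: 2c undefined. 2c->0: no, aa/cccc meet in 0. 2c->1: ok.
aca: 2a undefined. 2a->0: no, ac/abaac meet in 2. 2a->1: no, baaca/bca meet in 3 with "a" left. 2a->2: no, acab/abaac meet in 1. 2a->3: no, cbaa/bc meet in 3. Open state 4: 2a->4.
bca: 3a undefined. 3a->0: no, ac/bcac meet in 2. 3a->1: no, ac/bcaa meet in 2. 3a->2: no, ac/bca meet in 2. 3a->3: no, bcb/cbcab meet in 3 with "b" left. 3a->4: no, acab/cbcab meet in 4 with "b" left. Open state 5: 3a->5.
bcb: 3b undefined. 3b->0: no, aa/cbcba meet in 0. 3b->1: no, ac/cbcba meet in 2. 3b->2: no, cbaa/cbcba meet in 4. 3b->3: no, bcb/bc meet in 3. 3b->4: ok.
acab: 4b undefined. 4b->0: ok.
baac: 4c undefined. 4c->0: no, aa/abaac meet in 0. 4c->1: ok.
bcaa: 5a undefined. 5a->0: no, aa/bcaa meet in 0. 5a->1: ok.
bcac: 5c undefined. 5c->0: no, aa/bcac meet in 0. 5c->1: ok.
cbcc: 3c undefined. 3c->0: no, aa/cccc meet in 0. 3c->1: ok.
cbcab: 5b undefined. 5b->0: no, aa/cbcab meet in 0. 5b->1: ok.
cbcba: 4a undefined. 4a->0: no, aa/cbcba meet in 0. 4a->1: ok.
All examples now run through 6 states with every (state, symbol) defined. Accept strings end in {0,2,4}, Reject strings end in {1,3,5}; accept={0,2,4}.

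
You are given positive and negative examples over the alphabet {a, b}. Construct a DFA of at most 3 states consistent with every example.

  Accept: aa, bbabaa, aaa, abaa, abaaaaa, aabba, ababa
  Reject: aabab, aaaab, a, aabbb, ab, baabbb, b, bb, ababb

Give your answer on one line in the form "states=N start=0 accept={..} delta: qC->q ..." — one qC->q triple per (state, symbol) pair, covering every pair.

states=3 start=0 accept={2} delta: 0a->1 0b->0 1a->2 1b->1 2a->2 2b->1

State merging on the prefix tree: take the shortest (then alphabetical) example prefix whose next move is undefined and point that move at state 0, else 1, else 2, ...; a target is out if some Accept/Reject pair would then sit in one state with the same input left (inseparable). If every existing state is out, open a new one.
a: 0a undefined. 0a->0: no, aa/a meet in 0. Open state 1: 0a->1.
b: 0b undefined. 0b->0: ok.
aa: 1a undefined. 1a->0: no, aa/aaaab meet in 0. 1a->1: no, aa/a meet in 1. Open state 2: 1a->2.
ab: 1b undefined. 1b->0: no, ababa/a meet in 1. 1b->1: ok.
aaa: 2a undefined. 2a->0: no, bbabaa/b meet in 0. 2a->1: no, bbabaa/a meet in 1. 2a->2: ok.
aab: 2b undefined. 2b->0: no, aabba/aabab meet in 1. 2b->1: ok.
All examples now run through 3 states with every (state, symbol) defined. Accept strings end in {2}, Reject strings end in {0,1}; accept={2}.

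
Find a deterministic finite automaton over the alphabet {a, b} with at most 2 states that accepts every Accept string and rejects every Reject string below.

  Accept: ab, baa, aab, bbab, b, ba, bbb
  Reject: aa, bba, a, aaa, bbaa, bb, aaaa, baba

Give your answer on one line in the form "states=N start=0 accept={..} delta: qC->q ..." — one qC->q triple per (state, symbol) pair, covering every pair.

states=2 start=0 accept={1} delta: 0a->0 0b->1 1a->1 1b->0

State merging on the prefix tree: take the shortest (then alphabetical) example prefix whose next move is undefined and point that move at state 0, else 1, else 2, ...; a target is out if some Accept/Reject pair would then sit in one state with the same input left (inseparable). If every existing state is out, open a new one.
a: 0a undefined. 0a->0: ok.
b: 0b undefined. 0b->0: no, ab/aa meet in 0. Open state 1: 0b->1.
ba: 1a undefined. 1a->0: no, baa/aa meet in 0. 1a->1: ok.
bb: 1b undefined. 1b->0: ok.
All examples now run through 2 states with every (state, symbol) defined. Accept strings end in {1}, Reject strings end in {0}; accept={1}.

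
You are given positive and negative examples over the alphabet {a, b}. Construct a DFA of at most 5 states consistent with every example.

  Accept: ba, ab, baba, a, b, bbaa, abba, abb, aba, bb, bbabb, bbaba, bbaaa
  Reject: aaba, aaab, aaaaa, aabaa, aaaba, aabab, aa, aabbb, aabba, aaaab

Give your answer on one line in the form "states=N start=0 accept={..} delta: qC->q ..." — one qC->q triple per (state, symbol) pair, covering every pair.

states=5 start=0 accept={0,1,2,4} delta: 0a->1 0b->2 1a->3 1b->0 2a->0 2b->4 3a->3 3b->3 4a->2 4b->0

Fold the examples into a partial DFA from state 0: repeatedly fix the first undefined (state, symbol) met by the shortest-then-alphabetical prefix, trying targets in increasing order and rejecting any under which an Accept and a Reject string meet in one state with the same remainder; add a state when all current targets are rejected. Accepting states are where Accept strings end.
a: 0a undefined. 0a->0: no, ba/aaba meet in 0 with "ba" left. Open state 1: 0a->1.
b: 0b undefined. 0b->0: no, bbaa/aa meet in 1 with "a" left. 0b->1: no, ba/aa meet in 1 with "a" left. Open state 2: 0b->2.
aa: 1a undefined. 1a->0: no, ba/aaba meet in 2 with "a" left. 1a->1: no, ab/aaab meet in 1 with "b" left. 1a->2: no, baba/aaaba meet in 2 with "aba" left. Open state 3: 1a->3.
ab: 1b undefined. 1b->0: ok.
ba: 2a undefined. 2a->0: ok.
bb: 2b undefined. 2b->0: no, bbaa/aa meet in 3. 2b->1: no, bbaba/aaba meet in 3 with "ba" left. 2b->2: no, bbaaa/aa meet in 3. 2b->3: no, bb/aa meet in 3. Open state 4: 2b->4.
aaa: 3a undefined. 3a->0: no, ba/aaaba meet in 0. 3a->1: no, ba/aaab meet in 0. 3a->2: no, a/aaaaa meet in 1. 3a->3: ok.
aab: 3b undefined. 3b->0: no, ba/aaab meet in 0. 3b->1: no, a/aaab meet in 1. 3b->2: no, ba/aaba meet in 0. 3b->3: ok.
bba: 4a undefined. 4a->0: no, bbaaa/aaba meet in 3. 4a->1: no, bbaa/aaba meet in 3. 4a->2: ok.
bbabb: 4b undefined. 4b->0: ok.
All examples now run through 5 states with every (state, symbol) defined. Accept strings end in {0,1,2,4}, Reject strings end in {3}; accept={0,1,2,4}.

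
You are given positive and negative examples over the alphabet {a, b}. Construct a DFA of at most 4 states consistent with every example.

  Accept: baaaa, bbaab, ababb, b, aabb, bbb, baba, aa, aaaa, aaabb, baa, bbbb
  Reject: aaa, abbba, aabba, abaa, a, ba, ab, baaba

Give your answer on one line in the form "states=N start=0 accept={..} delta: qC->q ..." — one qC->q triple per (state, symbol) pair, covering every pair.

states=3 start=0 accept={0} delta: 0a->1 0b->0 1a->0 1b->2 2a->0 2b->0

Fold the examples into a partial DFA from state 0: repeatedly fix the first undefined (state, symbol) met by the shortest-then-alphabetical prefix, trying targets in increasing order and rejecting any under which an Accept and a Reject string meet in one state with the same remainder; add a state when all current targets are rejected. Accepting states are where Accept strings end.
a: 0a undefined. 0a->0: no, b/ab meet in 0 with "b" left. Open state 1: 0a->1.
b: 0b undefined. 0b->0: ok.
aa: 1a undefined. 1a->0: ok.
ab: 1b undefined. 1b->0: no, baaaa/abaa meet in 0. 1b->1: no, baaaa/abbba meet in 0. Open state 2: 1b->2.
aba: 2a undefined. 2a->0: ok.
abb: 2b undefined. 2b->0: ok.
All examples now run through 3 states with every (state, symbol) defined. Accept strings end in {0}, Reject strings end in {1,2}; accept={0}.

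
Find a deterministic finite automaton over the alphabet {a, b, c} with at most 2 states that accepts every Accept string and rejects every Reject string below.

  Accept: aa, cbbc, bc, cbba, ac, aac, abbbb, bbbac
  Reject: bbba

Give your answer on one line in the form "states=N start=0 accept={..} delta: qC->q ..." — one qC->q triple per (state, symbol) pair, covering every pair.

Fold the examples into a partial DFA from state 0: repeatedly fix the first undefined (state, symbol) met by the shortest-then-alphabetical prefix, trying targets in increasing order and rejecting any under which an Accept and a Reject string meet in one state with the same remainder; add a state when all current targets are rejected. Accepting states are where Accept strings end.
a: 0a undefined. 0a->0: ok.
b: 0b undefined. 0b->0: no, aa/bbba meet in 0. Open state 1: 0b->1.
c: 0c undefined. 0c->0: ok.
bb: 1b undefined. 1b->0: ok.
bc: 1c undefined. 1c->0: ok.
bbba: 1a undefined. 1a->0: no, aa/bbba meet in 0. 1a->1: ok.
All examples now run through 2 states with every (state, symbol) defined. Accept strings end in {0}, Reject strings end in {1}; accept={0}.

states=2 start=0 accept={0} delta: 0a->0 0b->1 0c->0 1a->1 1b->0 1c->0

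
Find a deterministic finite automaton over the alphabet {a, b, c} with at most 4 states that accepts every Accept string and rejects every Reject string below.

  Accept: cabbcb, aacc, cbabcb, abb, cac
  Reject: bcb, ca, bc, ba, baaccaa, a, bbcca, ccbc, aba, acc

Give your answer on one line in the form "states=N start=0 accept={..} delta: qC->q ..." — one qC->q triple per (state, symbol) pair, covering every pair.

states=3 start=0 accept={2} delta: 0a->1 0b->0 0c->0 1a->2 1b->2 1c->2 2a->0 2b->2 2c->1

State merging on the prefix tree: take the shortest (then alphabetical) example prefix whose next move is undefined and point that move at state 0, else 1, else 2, ...; a target is out if some Accept/Reject pair would then sit in one state with the same input left (inseparable). If every existing state is out, open a new one.
a: 0a undefined. 0a->0: no, aacc/acc meet in 0 with "cc" left. Open state 1: 0a->1.
b: 0b undefined. 0b->0: ok.
c: 0c undefined. 0c->0: ok.
aa: 1a undefined. 1a->0: no, aacc/bcb meet in 0. 1a->1: no, aacc/acc meet in 1 with "cc" left. Open state 2: 1a->2.
ab: 1b undefined. 1b->0: no, cabbcb/bcb meet in 0. 1b->1: no, abb/ca meet in 1. 1b->2: ok.
ac: 1c undefined. 1c->0: no, cac/bcb meet in 0. 1c->1: no, cac/ca meet in 1. 1c->2: ok.
aac: 2c undefined. 2c->0: no, aacc/bcb meet in 0. 2c->1: ok.
aba: 2a undefined. 2a->0: ok.
abb: 2b undefined. 2b->0: no, cabbcb/bcb meet in 0. 2b->1: no, cabbcb/ca meet in 1. 2b->2: ok.
All examples now run through 3 states with every (state, symbol) defined. Accept strings end in {2}, Reject strings end in {0,1}; accept={2}.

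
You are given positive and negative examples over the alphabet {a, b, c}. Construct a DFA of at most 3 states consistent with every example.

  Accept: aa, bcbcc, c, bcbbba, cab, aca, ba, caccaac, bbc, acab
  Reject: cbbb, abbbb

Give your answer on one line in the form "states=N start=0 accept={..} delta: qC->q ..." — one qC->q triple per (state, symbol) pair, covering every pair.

State merging on the prefix tree: take the shortest (then alphabetical) example prefix whose next move is undefined and point that move at state 0, else 1, else 2, ...; a target is out if some Accept/Reject pair would then sit in one state with the same input left (inseparable). If every existing state is out, open a new one.
a: 0a undefined. 0a->0: ok.
b: 0b undefined. 0b->0: no, aa/abbbb meet in 0. Open state 1: 0b->1.
c: 0c undefined. 0c->0: ok.
ba: 1a undefined. 1a->0: ok.
bb: 1b undefined. 1b->0: no, aa/abbbb meet in 0. 1b->1: no, cab/cbbb meet in 1. Open state 2: 1b->2.
bc: 1c undefined. 1c->0: ok.
bbc: 2c undefined. 2c->0: ok.
abbb: 2b undefined. 2b->0: no, aa/cbbb meet in 0. 2b->1: no, cab/cbbb meet in 1. 2b->2: ok.
bcbbba: 2a undefined. 2a->0: ok.
All examples now run through 3 states with every (state, symbol) defined. Accept strings end in {0,1}, Reject strings end in {2}; accept={0,1}.

states=3 start=0 accept={0,1} delta: 0a->0 0b->1 0c->0 1a->0 1b->2 1c->0 2a->0 2b->2 2c->0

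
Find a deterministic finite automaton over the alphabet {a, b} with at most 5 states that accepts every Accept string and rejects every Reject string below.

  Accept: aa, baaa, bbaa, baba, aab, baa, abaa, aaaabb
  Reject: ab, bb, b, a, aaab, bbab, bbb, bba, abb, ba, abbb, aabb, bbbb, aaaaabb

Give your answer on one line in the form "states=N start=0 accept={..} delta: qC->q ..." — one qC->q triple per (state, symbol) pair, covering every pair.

State merging on the prefix tree: take the shortest (then alphabetical) example prefix whose next move is undefined and point that move at state 0, else 1, else 2, ...; a target is out if some Accept/Reject pair would then sit in one state with the same input left (inseparable). If every existing state is out, open a new one.
a: 0a undefined. 0a->0: no, aa/a meet in 0. Open state 1: 0a->1.
b: 0b undefined. 0b->0: ok.
aa: 1a undefined. 1a->0: no, aa/bb meet in 0. 1a->1: no, aa/a meet in 1. Open state 2: 1a->2.
ab: 1b undefined. 1b->0: no, baba/a meet in 1. 1b->1: ok.
aaa: 2a undefined. 2a->0: no, baaa/bb meet in 0. 2a->1: no, baaa/ab meet in 1. 2a->2: no, aab/aaab meet in 2 with "b" left. Open state 3: 2a->3.
aab: 2b undefined. 2b->0: no, aab/bb meet in 0. 2b->1: no, aab/ab meet in 1. 2b->2: no, aa/aabb meet in 2. 2b->3: ok.
aaaa: 3a undefined. 3a->0: no, aaaabb/bb meet in 0. 3a->1: no, aaaabb/ab meet in 1. 3a->2: no, aaaabb/aaab meet in 3 with "b" left. 3a->3: no, aaaabb/aaaaabb meet in 3 with "bb" left. Open state 4: 3a->4.
aaab: 3b undefined. 3b->0: ok.
aaaaa: 4a undefined. 4a->0: ok.
aaaab: 4b undefined. 4b->0: no, aaaabb/bb meet in 0. 4b->1: no, aaaabb/ab meet in 1. 4b->2: ok.
All examples now run through 5 states with every (state, symbol) defined. Accept strings end in {2,3}, Reject strings end in {0,1}; accept={2,3}.

states=5 start=0 accept={2,3} delta: 0a->1 0b->0 1a->2 1b->1 2a->3 2b->3 3a->4 3b->0 4a->0 4b->2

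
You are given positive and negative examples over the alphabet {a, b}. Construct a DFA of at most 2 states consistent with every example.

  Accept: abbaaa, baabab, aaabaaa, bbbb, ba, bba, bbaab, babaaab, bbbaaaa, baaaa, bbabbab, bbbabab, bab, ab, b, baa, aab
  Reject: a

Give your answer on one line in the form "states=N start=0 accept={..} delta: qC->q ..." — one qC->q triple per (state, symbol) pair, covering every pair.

Grow the machine one transition at a time. Run the examples from 0; the earliest place one falls off (shortest prefix, ties alphabetical) gets sent to the lowest-numbered state that keeps every Accept/Reject pair distinguishable — a pair clashes when both reach the same state with identical unread suffix — and to a fresh state only if none does.
a: 0a undefined. 0a->0: ok.
b: 0b undefined. 0b->0: no, abbaaa/a meet in 0. Open state 1: 0b->1.
ba: 1a undefined. 1a->0: no, aaabaaa/a meet in 0. 1a->1: ok.
bb: 1b undefined. 1b->0: no, abbaaa/a meet in 0. 1b->1: ok.
All examples now run through 2 states with every (state, symbol) defined. Accept strings end in {1}, Reject strings end in {0}; accept={1}.

states=2 start=0 accept={1} delta: 0a->0 0b->1 1a->1 1b->1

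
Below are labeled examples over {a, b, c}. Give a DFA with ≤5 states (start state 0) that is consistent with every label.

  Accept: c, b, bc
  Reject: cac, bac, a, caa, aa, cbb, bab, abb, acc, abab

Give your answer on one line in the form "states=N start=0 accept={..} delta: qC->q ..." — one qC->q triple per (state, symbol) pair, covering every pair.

Grow the machine one transition at a time. Run the examples from 0; the earliest place one falls off (shortest prefix, ties alphabetical) gets sent to the lowest-numbered state that keeps every Accept/Reject pair distinguishable — a pair clashes when both reach the same state with identical unread suffix — and to a fresh state only if none does.
a: 0a undefined. 0a->0: ok.
b: 0b undefined. 0b->0: no, c/bac meet in 0 with "c" left. Open state 1: 0b->1.
c: 0c undefined. 0c->0: no, c/cac meet in 0. 0c->1: no, bc/acc meet in 1 with "c" left. Open state 2: 0c->2.
ba: 1a undefined. 1a->0: no, c/bac meet in 2. 1a->1: no, bc/bac meet in 1 with "c" left. 1a->2: ok.
bc: 1c undefined. 1c->0: no, bc/a meet in 0. 1c->1: ok.
ca: 2a undefined. 2a->0: no, c/cac meet in 2. 2a->1: no, c/caa meet in 2. 2a->2: no, c/caa meet in 2. Open state 3: 2a->3.
cb: 2b undefined. 2b->0: no, b/cbb meet in 1. 2b->1: no, b/bab meet in 1. 2b->2: no, c/cbb meet in 2. 2b->3: ok.
abb: 1b undefined. 1b->0: ok.
acc: 2c undefined. 2c->0: ok.
caa: 3a undefined. 3a->0: ok.
cac: 3c undefined. 3c->0: ok.
cbb: 3b undefined. 3b->0: ok.
All examples now run through 4 states with every (state, symbol) defined. Accept strings end in {1,2}, Reject strings end in {0,3}; accept={1,2}.

states=4 start=0 accept={1,2} delta: 0a->0 0b->1 0c->2 1a->2 1b->0 1c->1 2a->3 2b->3 2c->0 3a->0 3b->0 3c->0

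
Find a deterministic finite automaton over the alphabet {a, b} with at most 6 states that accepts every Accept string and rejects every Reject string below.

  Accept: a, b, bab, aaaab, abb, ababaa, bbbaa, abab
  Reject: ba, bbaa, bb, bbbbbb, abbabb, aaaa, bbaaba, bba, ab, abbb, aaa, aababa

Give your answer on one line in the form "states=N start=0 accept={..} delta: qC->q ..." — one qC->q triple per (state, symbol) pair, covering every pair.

states=4 start=0 accept={1,3} delta: 0a->1 0b->1 1a->2 1b->2 2a->2 2b->3 3a->0 3b->0

Grow the machine one transition at a time. Run the examples from 0; the earliest place one falls off (shortest prefix, ties alphabetical) gets sent to the lowest-numbered state that keeps every Accept/Reject pair distinguishable — a pair clashes when both reach the same state with identical unread suffix — and to a fresh state only if none does.
a: 0a undefined. 0a->0: no, a/aaaa meet in 0. Open state 1: 0a->1.
b: 0b undefined. 0b->0: no, a/ba meet in 1. 0b->1: ok.
aa: 1a undefined. 1a->0: no, a/aaa meet in 1. 1a->1: no, a/ba meet in 1. Open state 2: 1a->2.
ab: 1b undefined. 1b->0: no, a/bba meet in 1. 1b->1: no, a/bb meet in 1. 1b->2: ok.
aaa: 2a undefined. 2a->0: no, a/bbaa meet in 1. 2a->1: no, a/bba meet in 1. 2a->2: ok.
aab: 2b undefined. 2b->0: no, a/bbaaba meet in 1. 2b->1: no, ababaa/ba meet in 2. 2b->2: no, bab/ba meet in 2. Open state 3: 2b->3.
aaba: 3a undefined. 3a->0: ok.
abbb: 3b undefined. 3b->0: ok.
All examples now run through 4 states with every (state, symbol) defined. Accept strings end in {1,3}, Reject strings end in {0,2}; accept={1,3}.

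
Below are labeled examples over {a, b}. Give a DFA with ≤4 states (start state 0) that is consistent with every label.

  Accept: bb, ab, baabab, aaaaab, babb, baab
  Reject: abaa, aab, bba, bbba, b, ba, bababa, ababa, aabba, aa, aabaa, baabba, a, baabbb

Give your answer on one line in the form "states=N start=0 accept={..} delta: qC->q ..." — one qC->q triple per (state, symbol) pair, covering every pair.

Fold the examples into a partial DFA from state 0: repeatedly fix the first undefined (state, symbol) met by the shortest-then-alphabetical prefix, trying targets in increasing order and rejecting any under which an Accept and a Reject string meet in one state with the same remainder; add a state when all current targets are rejected. Accepting states are where Accept strings end.
a: 0a undefined. 0a->0: no, ab/aab meet in 0 with "b" left. Open state 1: 0a->1.
b: 0b undefined. 0b->0: no, bb/b meet in 0. 0b->1: ok.
aa: 1a undefined. 1a->0: ok.
ab: 1b undefined. 1b->0: no, bb/abaa meet in 0. 1b->1: no, bb/abaa meet in 1. Open state 2: 1b->2.
aba: 2a undefined. 2a->0: no, baabab/abaa meet in 1. 2a->1: ok.
bbb: 2b undefined. 2b->0: ok.
All examples now run through 3 states with every (state, symbol) defined. Accept strings end in {2}, Reject strings end in {0,1}; accept={2}.

states=3 start=0 accept={2} delta: 0a->1 0b->1 1a->0 1b->2 2a->1 2b->0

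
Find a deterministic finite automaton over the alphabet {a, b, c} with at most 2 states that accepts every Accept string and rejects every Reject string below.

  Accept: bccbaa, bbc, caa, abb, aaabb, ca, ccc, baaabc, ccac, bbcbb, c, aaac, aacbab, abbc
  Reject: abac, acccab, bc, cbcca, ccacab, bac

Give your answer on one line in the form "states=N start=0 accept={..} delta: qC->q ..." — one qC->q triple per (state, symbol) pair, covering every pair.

states=2 start=0 accept={0} delta: 0a->0 0b->1 0c->0 1a->1 1b->0 1c->1

Fold the examples into a partial DFA from state 0: repeatedly fix the first undefined (state, symbol) met by the shortest-then-alphabetical prefix, trying targets in increasing order and rejecting any under which an Accept and a Reject string meet in one state with the same remainder; add a state when all current targets are rejected. Accepting states are where Accept strings end.
a: 0a undefined. 0a->0: ok.
b: 0b undefined. 0b->0: no, bbc/abac meet in 0 with "c" left. Open state 1: 0b->1.
c: 0c undefined. 0c->0: ok.
ba: 1a undefined. 1a->0: no, caa/abac meet in 0. 1a->1: ok.
bb: 1b undefined. 1b->0: ok.
bc: 1c undefined. 1c->0: no, bccbaa/acccab meet in 1. 1c->1: ok.
All examples now run through 2 states with every (state, symbol) defined. Accept strings end in {0}, Reject strings end in {1}; accept={0}.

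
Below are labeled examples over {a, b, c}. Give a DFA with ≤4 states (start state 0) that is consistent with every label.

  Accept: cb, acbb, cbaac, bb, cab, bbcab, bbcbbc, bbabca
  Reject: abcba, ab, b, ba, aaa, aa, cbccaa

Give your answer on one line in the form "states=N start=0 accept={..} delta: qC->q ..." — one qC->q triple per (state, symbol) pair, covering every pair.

states=4 start=0 accept={2,3} delta: 0a->0 0b->1 0c->1 1a->1 1b->2 1c->0 2a->2 2b->2 2c->3 3a->2 3b->1 3c->0

Grow the machine one transition at a time. Run the examples from 0; the earliest place one falls off (shortest prefix, ties alphabetical) gets sent to the lowest-numbered state that keeps every Accept/Reject pair distinguishable — a pair clashes when both reach the same state with identical unread suffix — and to a fresh state only if none does.
a: 0a undefined. 0a->0: ok.
b: 0b undefined. 0b->0: no, bb/ab meet in 0. Open state 1: 0b->1.
c: 0c undefined. 0c->0: no, cb/ab meet in 1. 0c->1: ok.
ba: 1a undefined. 1a->0: no, cab/ab meet in 1. 1a->1: ok.
bb: 1b undefined. 1b->0: no, cb/aaa meet in 0. 1b->1: no, cb/ab meet in 1. Open state 2: 1b->2.
abc: 1c undefined. 1c->0: ok.
bba: 2a undefined. 2a->0: no, cbaac/abcba meet in 1. 2a->1: no, cbaac/aaa meet in 0. 2a->2: ok.
bbc: 2c undefined. 2c->0: no, cbaac/aaa meet in 0. 2c->1: no, cbaac/abcba meet in 1. 2c->2: no, cb/cbccaa meet in 2. Open state 3: 2c->3.
acbb: 2b undefined. 2b->0: no, acbb/aaa meet in 0. 2b->1: no, acbb/abcba meet in 1. 2b->2: ok.
bbca: 3a undefined. 3a->0: no, bbcab/abcba meet in 1. 3a->1: no, bbabca/abcba meet in 1. 3a->2: ok.
bbcb: 3b undefined. 3b->0: no, bbcbbc/aaa meet in 0. 3b->1: ok.
cbcc: 3c undefined. 3c->0: ok.
All examples now run through 4 states with every (state, symbol) defined. Accept strings end in {2,3}, Reject strings end in {0,1}; accept={2,3}.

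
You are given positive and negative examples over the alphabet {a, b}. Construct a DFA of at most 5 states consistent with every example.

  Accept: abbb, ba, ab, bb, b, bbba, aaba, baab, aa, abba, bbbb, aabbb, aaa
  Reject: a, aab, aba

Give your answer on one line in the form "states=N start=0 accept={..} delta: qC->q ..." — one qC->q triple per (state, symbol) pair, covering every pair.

State merging on the prefix tree: take the shortest (then alphabetical) example prefix whose next move is undefined and point that move at state 0, else 1, else 2, ...; a target is out if some Accept/Reject pair would then sit in one state with the same input left (inseparable). If every existing state is out, open a new one.
a: 0a undefined. 0a->0: no, ba/aba meet in 0 with "ba" left. Open state 1: 0a->1.
b: 0b undefined. 0b->0: no, ba/a meet in 1. 0b->1: no, b/a meet in 1. Open state 2: 0b->2.
aa: 1a undefined. 1a->0: no, b/aab meet in 2. 1a->1: no, ab/aab meet in 1 with "b" left. 1a->2: no, bb/aab meet in 2 with "b" left. Open state 3: 1a->3.
ab: 1b undefined. 1b->0: ok.
ba: 2a undefined. 2a->0: ok.
bb: 2b undefined. 2b->0: ok.
aaa: 3a undefined. 3a->0: ok.
aab: 3b undefined. 3b->0: no, abbb/aab meet in 0. 3b->1: ok.
All examples now run through 4 states with every (state, symbol) defined. Accept strings end in {0,2,3}, Reject strings end in {1}; accept={0,2,3}.

states=4 start=0 accept={0,2,3} delta: 0a->1 0b->2 1a->3 1b->0 2a->0 2b->0 3a->0 3b->1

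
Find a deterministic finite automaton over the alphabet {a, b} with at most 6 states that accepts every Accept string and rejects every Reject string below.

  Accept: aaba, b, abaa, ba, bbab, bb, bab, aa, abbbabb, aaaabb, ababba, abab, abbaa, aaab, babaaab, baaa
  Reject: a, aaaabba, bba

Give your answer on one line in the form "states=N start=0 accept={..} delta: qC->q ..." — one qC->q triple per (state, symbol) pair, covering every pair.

states=3 start=0 accept={0,2} delta: 0a->1 0b->2 1a->0 1b->0 2a->2 2b->0

Fold the examples into a partial DFA from state 0: repeatedly fix the first undefined (state, symbol) met by the shortest-then-alphabetical prefix, trying targets in increasing order and rejecting any under which an Accept and a Reject string meet in one state with the same remainder; add a state when all current targets are rejected. Accepting states are where Accept strings end.
a: 0a undefined. 0a->0: no, aa/a meet in 0. Open state 1: 0a->1.
b: 0b undefined. 0b->0: no, ba/a meet in 1. 0b->1: no, b/a meet in 1. Open state 2: 0b->2.
aa: 1a undefined. 1a->0: ok.
ab: 1b undefined. 1b->0: ok.
ba: 2a undefined. 2a->0: no, abbaa/a meet in 1. 2a->1: no, aaba/a meet in 1. 2a->2: ok.
bb: 2b undefined. 2b->0: ok.
All examples now run through 3 states with every (state, symbol) defined. Accept strings end in {0,2}, Reject strings end in {1}; accept={0,2}.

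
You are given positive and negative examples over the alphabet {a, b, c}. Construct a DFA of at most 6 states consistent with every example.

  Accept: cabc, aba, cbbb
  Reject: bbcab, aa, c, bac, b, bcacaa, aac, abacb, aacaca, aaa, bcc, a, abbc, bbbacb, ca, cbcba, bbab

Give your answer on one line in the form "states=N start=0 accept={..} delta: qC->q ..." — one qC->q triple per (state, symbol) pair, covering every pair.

State merging on the prefix tree: take the shortest (then alphabetical) example prefix whose next move is undefined and point that move at state 0, else 1, else 2, ...; a target is out if some Accept/Reject pair would then sit in one state with the same input left (inseparable). If every existing state is out, open a new one.
a: 0a undefined. 0a->0: ok.
b: 0b undefined. 0b->0: no, aba/aa meet in 0. Open state 1: 0b->1.
c: 0c undefined. 0c->0: ok.
ba: 1a undefined. 1a->0: no, aba/aa meet in 0. 1a->1: no, cabc/bac meet in 1 with "c" left. Open state 2: 1a->2.
bb: 1b undefined. 1b->0: no, cbbb/bbcab meet in 1. 1b->1: no, cabc/abbc meet in 1 with "c" left. 1b->2: ok.
bc: 1c undefined. 1c->0: no, cabc/aa meet in 0. 1c->1: no, cabc/b meet in 1. 1c->2: ok.
bac: 2c undefined. 2c->0: ok.
bba: 2a undefined. 2a->0: ok.
bbb: 2b undefined. 2b->0: no, cbbb/aa meet in 0. 2b->1: no, cabc/cbcba meet in 2. 2b->2: ok.
All examples now run through 3 states with every (state, symbol) defined. Accept strings end in {2}, Reject strings end in {0,1}; accept={2}.

states=3 start=0 accept={2} delta: 0a->0 0b->1 0c->0 1a->2 1b->2 1c->2 2a->0 2b->2 2c->0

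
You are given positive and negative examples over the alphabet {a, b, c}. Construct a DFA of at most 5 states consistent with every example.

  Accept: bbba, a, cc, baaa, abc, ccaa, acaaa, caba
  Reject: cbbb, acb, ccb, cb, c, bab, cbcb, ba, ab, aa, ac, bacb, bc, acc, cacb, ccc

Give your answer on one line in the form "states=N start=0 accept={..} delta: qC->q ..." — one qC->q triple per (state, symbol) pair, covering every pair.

states=5 start=0 accept={1,4} delta: 0a->1 0b->1 0c->2 1a->2 1b->2 1c->3 2a->3 2b->0 2c->4 3a->4 3b->0 3c->2 4a->0 4b->0 4c->0

Grow the machine one transition at a time. Run the examples from 0; the earliest place one falls off (shortest prefix, ties alphabetical) gets sent to the lowest-numbered state that keeps every Accept/Reject pair distinguishable — a pair clashes when both reach the same state with identical unread suffix — and to a fresh state only if none does.
a: 0a undefined. 0a->0: no, a/aa meet in 0. Open state 1: 0a->1.
b: 0b undefined. 0b->0: no, bbba/ba meet in 1. 0b->1: ok.
c: 0c undefined. 0c->0: no, a/ccb meet in 1. 0c->1: no, a/c meet in 1. Open state 2: 0c->2.
aa: 1a undefined. 1a->0: no, a/bab meet in 1. 1a->1: no, a/ba meet in 1. 1a->2: ok.
ab: 1b undefined. 1b->0: no, bbba/c meet in 2. 1b->1: no, bbba/c meet in 2. 1b->2: ok.
ac: 1c undefined. 1c->0: no, a/acb meet in 1. 1c->1: no, a/ac meet in 1. 1c->2: no, cc/acc meet in 2 with "c" left. Open state 3: 1c->3.
ca: 2a undefined. 2a->0: no, caba/c meet in 2. 2a->1: no, baaa/c meet in 2. 2a->2: no, baaa/c meet in 2. 2a->3: ok.
cb: 2b undefined. 2b->0: ok.
cc: 2c undefined. 2c->0: no, bbba/ccb meet in 1. 2c->1: no, ccaa/ac meet in 3. 2c->2: no, cc/cbbb meet in 2. 2c->3: no, cc/ac meet in 3. Open state 4: 2c->4.
aca: 3a undefined. 3a->0: no, baaa/cb meet in 0. 3a->1: no, acaaa/ac meet in 3. 3a->2: no, baaa/cbbb meet in 2. 3a->3: no, baaa/ac meet in 3. 3a->4: ok.
acb: 3b undefined. 3b->0: ok.
acc: 3c undefined. 3c->0: no, bbba/cacb meet in 1. 3c->1: no, bbba/acc meet in 1. 3c->2: ok.
cca: 4a undefined. 4a->0: ok.
ccb: 4b undefined. 4b->0: ok.
ccc: 4c undefined. 4c->0: ok.
All examples now run through 5 states with every (state, symbol) defined. Accept strings end in {1,4}, Reject strings end in {0,2,3}; accept={1,4}.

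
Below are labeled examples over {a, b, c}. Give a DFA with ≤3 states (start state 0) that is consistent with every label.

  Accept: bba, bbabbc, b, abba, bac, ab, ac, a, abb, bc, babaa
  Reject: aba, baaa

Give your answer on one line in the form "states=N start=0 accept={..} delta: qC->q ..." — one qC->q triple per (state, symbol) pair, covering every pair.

states=3 start=0 accept={0,1} delta: 0a->0 0b->1 0c->0 1a->2 1b->0 1c->0 2a->1 2b->0 2c->0

State merging on the prefix tree: take the shortest (then alphabetical) example prefix whose next move is undefined and point that move at state 0, else 1, else 2, ...; a target is out if some Accept/Reject pair would then sit in one state with the same input left (inseparable). If every existing state is out, open a new one.
a: 0a undefined. 0a->0: ok.
b: 0b undefined. 0b->0: no, bba/aba meet in 0. Open state 1: 0b->1.
ac: 0c undefined. 0c->0: ok.
ba: 1a undefined. 1a->0: no, bac/aba meet in 0. 1a->1: no, b/aba meet in 1. Open state 2: 1a->2.
bb: 1b undefined. 1b->0: ok.
bc: 1c undefined. 1c->0: ok.
baa: 2a undefined. 2a->0: no, bba/baaa meet in 0. 2a->1: ok.
bab: 2b undefined. 2b->0: ok.
bac: 2c undefined. 2c->0: ok.
All examples now run through 3 states with every (state, symbol) defined. Accept strings end in {0,1}, Reject strings end in {2}; accept={0,1}.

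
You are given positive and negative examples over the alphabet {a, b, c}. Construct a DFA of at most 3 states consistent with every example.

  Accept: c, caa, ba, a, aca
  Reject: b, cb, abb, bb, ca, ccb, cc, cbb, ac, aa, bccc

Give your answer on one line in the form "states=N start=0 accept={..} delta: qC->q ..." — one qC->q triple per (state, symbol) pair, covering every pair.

Fold the examples into a partial DFA from state 0: repeatedly fix the first undefined (state, symbol) met by the shortest-then-alphabetical prefix, trying targets in increasing order and rejecting any under which an Accept and a Reject string meet in one state with the same remainder; add a state when all current targets are rejected. Accepting states are where Accept strings end.
a: 0a undefined. 0a->0: no, c/ac meet in 0 with "c" left. Open state 1: 0a->1.
b: 0b undefined. 0b->0: ok.
c: 0c undefined. 0c->0: no, c/b meet in 0. 0c->1: ok.
aa: 1a undefined. 1a->0: ok.
ab: 1b undefined. 1b->0: ok.
ac: 1c undefined. 1c->0: no, c/bccc meet in 1. 1c->1: no, c/cc meet in 1. Open state 2: 1c->2.
aca: 2a undefined. 2a->0: no, aca/b meet in 0. 2a->1: ok.
ccb: 2b undefined. 2b->0: ok.
bccc: 2c undefined. 2c->0: ok.
All examples now run through 3 states with every (state, symbol) defined. Accept strings end in {1}, Reject strings end in {0,2}; accept={1}.

states=3 start=0 accept={1} delta: 0a->1 0b->0 0c->1 1a->0 1b->0 1c->2 2a->1 2b->0 2c->0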